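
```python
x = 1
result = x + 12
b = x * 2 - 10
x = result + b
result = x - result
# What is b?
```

Trace:
`x = 1` → x = 1
`result = x + 12` → result = 13
`b = x * 2 - 10` → b = -8
`x = result + b` → x = 5
`result = x - result` → result = -8
So b = -8

Answer: -8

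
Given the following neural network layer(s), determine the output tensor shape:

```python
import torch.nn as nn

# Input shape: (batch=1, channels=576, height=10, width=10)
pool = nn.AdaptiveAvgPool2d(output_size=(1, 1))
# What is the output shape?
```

Input: (1, 576, 10, 10) -> Output: (1, 576, 1, 1)

Answer: (1, 576, 1, 1)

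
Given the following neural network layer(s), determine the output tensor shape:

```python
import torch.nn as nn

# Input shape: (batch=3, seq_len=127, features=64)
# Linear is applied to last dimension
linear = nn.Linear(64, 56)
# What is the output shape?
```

Input: (3, 127, 64) -> Output: (3, 127, 56)

Answer: (3, 127, 56)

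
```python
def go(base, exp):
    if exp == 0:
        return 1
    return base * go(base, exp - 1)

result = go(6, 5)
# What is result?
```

go(6, 5) = 6 * 6 * 6 * 6 * 6 = 7776

Answer: 7776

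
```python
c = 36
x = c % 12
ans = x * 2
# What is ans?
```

Trace:
`c = 36` → c = 36
`x = c % 12` → x = 0
`ans = x * 2` → ans = 0
So ans = 0

Answer: 0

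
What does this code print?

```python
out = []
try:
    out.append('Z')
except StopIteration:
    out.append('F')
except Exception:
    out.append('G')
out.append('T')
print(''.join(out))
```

Execution trace: 'Z' (try body, no exception) → 'T' (after the try/except). Output: ZT

Answer: ZT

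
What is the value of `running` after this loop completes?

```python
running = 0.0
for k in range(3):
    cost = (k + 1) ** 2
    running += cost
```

Sum of squared losses 1² + 2² + ... + 3²
`running` takes the values: 0.0 → 1.0 → 5.0 → 14.0

Answer: 14.0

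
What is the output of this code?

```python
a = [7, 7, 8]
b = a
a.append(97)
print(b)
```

Key concept: basic list aliasing.
Step by step:
`a = [7, 7, 8]` → a = [7, 7, 8]
`b = a` → b = [7, 7, 8] (same object as a)
`a.append(97)` → a = [7, 7, 8, 97] (same object as b); b = [7, 7, 8, 97] (same object as a)
`print(b)` → prints [7, 7, 8, 97]

Answer: [7, 7, 8, 97]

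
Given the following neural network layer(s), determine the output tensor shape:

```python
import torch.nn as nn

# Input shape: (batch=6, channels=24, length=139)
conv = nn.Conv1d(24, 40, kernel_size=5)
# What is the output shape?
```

Input: (6, 24, 139) -> Output: (6, 40, 135)

Answer: (6, 40, 135)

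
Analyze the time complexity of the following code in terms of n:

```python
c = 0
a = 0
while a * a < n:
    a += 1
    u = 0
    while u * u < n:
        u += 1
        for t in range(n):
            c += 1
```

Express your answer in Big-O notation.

Each loop level contributes: √n × √n × n. Multiplying the contributions gives O(n^2).

Answer: O(n^2)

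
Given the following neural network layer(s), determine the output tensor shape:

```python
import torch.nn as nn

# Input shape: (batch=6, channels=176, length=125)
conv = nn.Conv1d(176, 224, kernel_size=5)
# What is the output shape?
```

Input: (6, 176, 125) -> Output: (6, 224, 121)

Answer: (6, 224, 121)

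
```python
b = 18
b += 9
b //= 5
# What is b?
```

Trace:
`b = 18` → b = 18
`b += 9` → b = 27
`b //= 5` → b = 5
So b = 5

Answer: 5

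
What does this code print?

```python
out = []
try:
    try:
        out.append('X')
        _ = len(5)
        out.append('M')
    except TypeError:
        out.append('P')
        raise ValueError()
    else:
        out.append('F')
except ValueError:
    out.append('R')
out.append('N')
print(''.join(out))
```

Execution trace: 'X' (try body) → 'P' (except TypeError) → 'R' (outer except ValueError) → 'N' (after the try/except). Output: XPRN

Answer: XPRN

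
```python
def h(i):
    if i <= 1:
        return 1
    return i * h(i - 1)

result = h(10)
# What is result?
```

h(10) = 10 * 9 * 8 * 7 * 6 * 5 * 4 * 3 * 2 * 1 = 3628800

Answer: 3628800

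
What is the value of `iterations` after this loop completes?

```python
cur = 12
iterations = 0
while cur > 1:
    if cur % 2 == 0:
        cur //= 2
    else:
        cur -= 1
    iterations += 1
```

Steps to reduce 12 to 1
`iterations` takes the values: 0 → 1 → 2 → 3 → 4

Answer: 4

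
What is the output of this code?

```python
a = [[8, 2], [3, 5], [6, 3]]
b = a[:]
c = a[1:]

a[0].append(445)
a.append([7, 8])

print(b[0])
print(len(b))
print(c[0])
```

Key concept: slice with nested mutation.
Step by step:
`a = [[8, 2], [3, 5], [6, 3]]` → a = [[8, 2], [3, 5], [6, 3]]
`b = a[:]` → b = [[8, 2], [3, 5], [6, 3]]
`c = a[1:]` → c = [[3, 5], [6, 3]]
`a[0].append(445)` → a = [[8, 2, 445], [3, 5], [6, 3]]; b = [[8, 2, 445], [3, 5], [6, 3]]
`a.append([7, 8])` → a = [[8, 2, 445], [3, 5], [6, 3], [7, 8]]
`print(b[0])` → prints [8, 2, 445]
`print(len(b))` → prints 3
`print(c[0])` → prints [3, 5]

Answer:
[8, 2, 445]
3
[3, 5]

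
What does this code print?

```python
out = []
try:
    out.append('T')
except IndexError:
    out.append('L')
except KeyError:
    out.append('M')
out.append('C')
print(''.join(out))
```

Execution trace: 'T' (try body, no exception) → 'C' (after the try/except). Output: TC

Answer: TC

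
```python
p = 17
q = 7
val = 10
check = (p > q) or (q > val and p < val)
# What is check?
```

Trace:
`p = 17` → p = 17
`q = 7` → q = 7
`val = 10` → val = 10
`check = (p > q) or (q > val and p < val)` → check = True
So check = True

Answer: True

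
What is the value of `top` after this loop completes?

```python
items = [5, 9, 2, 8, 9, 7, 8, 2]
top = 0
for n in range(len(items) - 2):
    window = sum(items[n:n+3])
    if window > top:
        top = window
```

Max sum of 3-element window in [5, 9, 2, 8, 9, 7, 8, 2]
`top` takes the values: 0 → 16 → 19 → 24

Answer: 24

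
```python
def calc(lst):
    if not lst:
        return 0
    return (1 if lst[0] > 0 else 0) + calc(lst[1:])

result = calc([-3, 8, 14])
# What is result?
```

Count of positive elements in [-3, 8, 14] = 2

Answer: 2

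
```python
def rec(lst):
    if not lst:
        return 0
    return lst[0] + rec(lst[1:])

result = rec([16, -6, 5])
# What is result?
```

16 + (-6) + 5 + 0 = 15

Answer: 15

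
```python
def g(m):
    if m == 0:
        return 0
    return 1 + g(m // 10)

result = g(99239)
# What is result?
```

Count of digits of 99239: 5

Answer: 5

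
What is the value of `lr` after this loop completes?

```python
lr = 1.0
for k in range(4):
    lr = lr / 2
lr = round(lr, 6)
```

Halving LR 4 times: 1 / 2^4
`lr` takes the values: 1.0 → 0.5 → 0.25 → 0.125 → 0.0625

Answer: 0.0625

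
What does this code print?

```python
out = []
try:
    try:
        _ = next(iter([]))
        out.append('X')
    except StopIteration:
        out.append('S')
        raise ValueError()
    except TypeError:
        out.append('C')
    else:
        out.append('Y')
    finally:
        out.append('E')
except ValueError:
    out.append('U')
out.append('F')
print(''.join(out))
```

Execution trace: 'S' (inner except StopIteration) → 'E' (inner finally) → 'U' (outer except ValueError) → 'F' (after the try/except). Output: SEUF

Answer: SEUF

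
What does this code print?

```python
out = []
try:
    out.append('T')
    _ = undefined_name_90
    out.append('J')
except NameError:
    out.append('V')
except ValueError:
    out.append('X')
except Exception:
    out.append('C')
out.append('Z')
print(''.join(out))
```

Execution trace: 'T' (try body) → 'V' (except NameError) → 'Z' (after the try/except). Output: TVZ

Answer: TVZ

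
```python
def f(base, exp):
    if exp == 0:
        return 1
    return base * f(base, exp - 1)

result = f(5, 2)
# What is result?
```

f(5, 2) = 5 * 5 = 25

Answer: 25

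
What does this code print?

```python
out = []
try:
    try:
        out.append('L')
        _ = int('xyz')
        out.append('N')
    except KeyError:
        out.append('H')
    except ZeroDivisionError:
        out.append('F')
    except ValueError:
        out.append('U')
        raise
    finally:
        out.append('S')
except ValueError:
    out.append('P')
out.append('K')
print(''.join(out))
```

Execution trace: 'L' (try body) → 'U' (except ValueError) → 'S' (finally) → 'P' (outer except ValueError) → 'K' (after the try/except). Output: LUSPK

Answer: LUSPK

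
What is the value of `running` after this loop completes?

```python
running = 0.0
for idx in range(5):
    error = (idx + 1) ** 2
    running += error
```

Sum of squared losses 1² + 2² + ... + 5²
`running` takes the values: 0.0 → 1.0 → 5.0 → 14.0 → 30.0 → 55.0

Answer: 55.0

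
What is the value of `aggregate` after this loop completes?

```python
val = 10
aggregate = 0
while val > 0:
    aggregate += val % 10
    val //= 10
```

Sum digits of 10
`aggregate` takes the values: 0 → 1

Answer: 1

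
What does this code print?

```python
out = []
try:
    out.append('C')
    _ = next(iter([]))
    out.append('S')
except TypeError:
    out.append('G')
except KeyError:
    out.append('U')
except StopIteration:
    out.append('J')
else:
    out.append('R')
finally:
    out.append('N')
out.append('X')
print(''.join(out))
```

Execution trace: 'C' (try body) → 'J' (except StopIteration) → 'N' (finally) → 'X' (after the try/except). Output: CJNX

Answer: CJNX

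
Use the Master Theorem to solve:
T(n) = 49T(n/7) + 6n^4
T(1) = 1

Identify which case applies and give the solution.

a=49, b=7, f(n)=6n^4. log_7(49) = 2. Since c=4 > 2 and the regularity condition holds (49(n/7)^4 = (49/7^4)n^4 with 49/7^4 < 1), Case 3 applies: T(n) = Θ(f(n)) = O(n^4).

Answer: O(n^4) - Case 3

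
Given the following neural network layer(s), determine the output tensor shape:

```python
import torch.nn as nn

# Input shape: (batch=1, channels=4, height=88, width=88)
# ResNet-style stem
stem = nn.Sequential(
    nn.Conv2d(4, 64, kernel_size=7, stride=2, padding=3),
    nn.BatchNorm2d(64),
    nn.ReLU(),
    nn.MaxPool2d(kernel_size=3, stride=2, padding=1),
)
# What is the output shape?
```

Input: (1, 4, 88, 88) -> after Conv2d 7x7 stride=2: (1, 64, 44, 44) -> Output: (1, 64, 22, 22)

Answer: (1, 64, 22, 22)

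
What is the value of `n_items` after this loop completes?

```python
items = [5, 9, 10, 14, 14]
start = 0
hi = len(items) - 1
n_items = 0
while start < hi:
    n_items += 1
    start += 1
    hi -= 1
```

Iterations until pointers meet (list length 5)
`n_items` takes the values: 0 → 1 → 2

Answer: 2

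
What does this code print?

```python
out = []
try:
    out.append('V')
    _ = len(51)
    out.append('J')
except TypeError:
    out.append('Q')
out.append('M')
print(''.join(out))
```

Execution trace: 'V' (try body) → 'Q' (except TypeError) → 'M' (after the try/except). Output: VQM

Answer: VQM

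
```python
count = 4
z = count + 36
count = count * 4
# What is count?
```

Trace:
`count = 4` → count = 4
`z = count + 36` → z = 40
`count = count * 4` → count = 16
So count = 16

Answer: 16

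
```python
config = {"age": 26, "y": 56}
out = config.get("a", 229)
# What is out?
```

Trace:
`config = {"age": 26, "y": 56}` → config = {'age': 26, 'y': 56}
`out = config.get("a", 229)` → out = 229
So out = 229

Answer: 229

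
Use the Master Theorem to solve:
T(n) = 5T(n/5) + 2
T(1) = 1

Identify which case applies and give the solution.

a=5, b=5, f(n)=2. log_5(5) = 1. Since c=0 < 1, Case 1 applies: T(n) = Θ(n^log_b(a)) = O(n).

Answer: O(n) - Case 1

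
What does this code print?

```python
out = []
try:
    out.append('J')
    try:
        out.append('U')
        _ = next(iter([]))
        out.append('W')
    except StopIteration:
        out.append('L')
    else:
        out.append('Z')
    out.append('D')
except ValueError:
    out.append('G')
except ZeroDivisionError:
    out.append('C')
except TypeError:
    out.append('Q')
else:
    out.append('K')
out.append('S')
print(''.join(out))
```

Execution trace: 'J' (try body) → 'U' (inner try body) → 'L' (inner except StopIteration) → 'D' (try body, no exception) → 'K' (else) → 'S' (after the try/except). Output: JULDKS

Answer: JULDKS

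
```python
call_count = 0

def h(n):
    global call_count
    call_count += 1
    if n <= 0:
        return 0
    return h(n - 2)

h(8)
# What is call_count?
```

Linear recursion stepping by 2: 5 calls from n=8 down to ≤0.

Answer: 5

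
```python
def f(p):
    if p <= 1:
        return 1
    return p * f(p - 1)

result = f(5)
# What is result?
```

f(5) = 5 * 4 * 3 * 2 * 1 = 120

Answer: 120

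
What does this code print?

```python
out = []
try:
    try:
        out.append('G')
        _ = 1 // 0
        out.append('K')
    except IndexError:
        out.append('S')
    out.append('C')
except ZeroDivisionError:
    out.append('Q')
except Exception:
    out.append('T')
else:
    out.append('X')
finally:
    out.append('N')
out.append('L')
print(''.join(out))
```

Execution trace: 'G' (inner try body) → 'Q' (except ZeroDivisionError) → 'N' (finally) → 'L' (after the try/except). Output: GQNL

Answer: GQNL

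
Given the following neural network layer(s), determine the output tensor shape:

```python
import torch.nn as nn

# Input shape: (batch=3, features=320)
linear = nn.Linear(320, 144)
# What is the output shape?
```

Input: (3, 320) -> Output: (3, 144)

Answer: (3, 144)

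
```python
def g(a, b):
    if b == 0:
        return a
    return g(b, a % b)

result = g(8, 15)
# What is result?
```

g(8, 15) -> g(15, 8) -> g(8, 7) -> g(7, 1) -> g(1, 0) -> 1

Answer: 1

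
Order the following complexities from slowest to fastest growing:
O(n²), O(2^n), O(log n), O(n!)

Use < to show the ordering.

Ordered by growth rate: O(log n) < O(n²) < O(2^n) < O(n!)

Answer: O(log n) < O(n²) < O(2^n) < O(n!)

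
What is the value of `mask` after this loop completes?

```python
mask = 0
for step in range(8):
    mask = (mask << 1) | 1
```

Build 8 consecutive 1-bits: 0b11111111
`mask` takes the values: 0 → 1 → 3 → 7 → 15 → 31 → 63 → 127 → 255

Answer: 255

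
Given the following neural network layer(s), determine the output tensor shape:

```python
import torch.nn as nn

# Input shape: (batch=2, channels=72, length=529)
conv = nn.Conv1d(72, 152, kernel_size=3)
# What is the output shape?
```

Input: (2, 72, 529) -> Output: (2, 152, 527)

Answer: (2, 152, 527)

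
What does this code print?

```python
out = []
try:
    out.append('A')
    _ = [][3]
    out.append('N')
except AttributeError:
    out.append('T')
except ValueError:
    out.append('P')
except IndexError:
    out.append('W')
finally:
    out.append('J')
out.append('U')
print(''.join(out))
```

Execution trace: 'A' (try body) → 'W' (except IndexError) → 'J' (finally) → 'U' (after the try/except). Output: AWJU

Answer: AWJU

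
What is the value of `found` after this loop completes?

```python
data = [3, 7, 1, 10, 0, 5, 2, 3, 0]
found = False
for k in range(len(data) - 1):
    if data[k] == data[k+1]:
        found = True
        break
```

Check consecutive duplicates in [3, 7, 1, 10, 0, 5, 2, 3, 0]
`found` takes the values: False

Answer: False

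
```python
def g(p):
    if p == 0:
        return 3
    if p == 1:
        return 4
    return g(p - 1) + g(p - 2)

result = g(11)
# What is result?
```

Build up from base cases: g(0)=3, g(1)=4, g(2)=7, g(3)=11, g(4)=18, g(5)=29, g(6)=47, ..., g(11)=521

Answer: 521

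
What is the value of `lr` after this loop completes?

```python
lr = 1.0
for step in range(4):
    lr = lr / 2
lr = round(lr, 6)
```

Halving LR 4 times: 1 / 2^4
`lr` takes the values: 1.0 → 0.5 → 0.25 → 0.125 → 0.0625

Answer: 0.0625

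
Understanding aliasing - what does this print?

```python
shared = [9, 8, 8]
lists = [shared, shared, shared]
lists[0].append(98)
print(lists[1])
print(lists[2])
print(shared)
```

Key concept: list of same reference.
Step by step:
`shared = [9, 8, 8]` → shared = [9, 8, 8]
`lists = [shared, shared, shared]` → lists = [[9, 8, 8], [9, 8, 8], [9, 8, 8]]
`lists[0].append(98)` → shared = [9, 8, 8, 98]; lists = [[9, 8, 8, 98], [9, 8, 8, 98], [9, 8, 8, 98]]
`print(lists[1])` → prints [9, 8, 8, 98]
`print(lists[2])` → prints [9, 8, 8, 98]
`print(shared)` → prints [9, 8, 8, 98]

Answer:
[9, 8, 8, 98]
[9, 8, 8, 98]
[9, 8, 8, 98]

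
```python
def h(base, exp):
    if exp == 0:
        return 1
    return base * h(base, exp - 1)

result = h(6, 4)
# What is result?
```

h(6, 4) = 6 * 6 * 6 * 6 = 1296

Answer: 1296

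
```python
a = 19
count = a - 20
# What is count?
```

Trace:
`a = 19` → a = 19
`count = a - 20` → count = -1
So count = -1

Answer: -1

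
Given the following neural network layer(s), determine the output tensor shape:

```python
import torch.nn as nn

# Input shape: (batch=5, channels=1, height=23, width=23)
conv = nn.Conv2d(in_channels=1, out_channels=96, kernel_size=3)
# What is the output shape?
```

Input: (5, 1, 23, 23) -> Output: (5, 96, 21, 21)

Answer: (5, 96, 21, 21)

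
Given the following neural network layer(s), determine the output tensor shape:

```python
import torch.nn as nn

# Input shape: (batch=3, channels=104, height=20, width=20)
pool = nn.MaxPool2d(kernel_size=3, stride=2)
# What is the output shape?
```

Input: (3, 104, 20, 20) -> Output: (3, 104, 9, 9)

Answer: (3, 104, 9, 9)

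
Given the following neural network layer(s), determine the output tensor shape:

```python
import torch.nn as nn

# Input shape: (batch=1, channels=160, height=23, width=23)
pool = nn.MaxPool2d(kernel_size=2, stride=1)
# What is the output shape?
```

Input: (1, 160, 23, 23) -> Output: (1, 160, 22, 22)

Answer: (1, 160, 22, 22)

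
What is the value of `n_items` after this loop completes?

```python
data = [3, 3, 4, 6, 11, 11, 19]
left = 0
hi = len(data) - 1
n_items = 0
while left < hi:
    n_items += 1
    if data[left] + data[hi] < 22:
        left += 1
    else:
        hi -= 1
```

Steps to find pair summing to 22
`n_items` takes the values: 0 → 1 → 2 → 3 → 4 → 5 → 6

Answer: 6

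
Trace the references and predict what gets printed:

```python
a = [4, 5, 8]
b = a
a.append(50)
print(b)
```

Key concept: basic list aliasing.
Step by step:
`a = [4, 5, 8]` → a = [4, 5, 8]
`b = a` → b = [4, 5, 8] (same object as a)
`a.append(50)` → a = [4, 5, 8, 50] (same object as b); b = [4, 5, 8, 50] (same object as a)
`print(b)` → prints [4, 5, 8, 50]

Answer: [4, 5, 8, 50]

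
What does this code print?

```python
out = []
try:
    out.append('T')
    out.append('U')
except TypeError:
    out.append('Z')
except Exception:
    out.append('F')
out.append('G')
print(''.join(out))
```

Execution trace: 'T' (try body) → 'U' (try body, no exception) → 'G' (after the try/except). Output: TUG

Answer: TUG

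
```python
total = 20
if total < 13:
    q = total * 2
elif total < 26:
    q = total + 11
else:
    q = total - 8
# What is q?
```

Trace:
`total = 20` → total = 20
`if total < 13: ...` → total < 13 is False, total < 26 is True → q = 31
So q = 31

Answer: 31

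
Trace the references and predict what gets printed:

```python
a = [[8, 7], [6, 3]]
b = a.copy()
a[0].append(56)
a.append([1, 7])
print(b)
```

Key concept: shallow copy with nested lists.
Step by step:
`a = [[8, 7], [6, 3]]` → a = [[8, 7], [6, 3]]
`b = a.copy()` → b = [[8, 7], [6, 3]]
`a[0].append(56)` → a = [[8, 7, 56], [6, 3]]; b = [[8, 7, 56], [6, 3]]
`a.append([1, 7])` → a = [[8, 7, 56], [6, 3], [1, 7]]
`print(b)` → prints [[8, 7, 56], [6, 3]]

Answer: [[8, 7, 56], [6, 3]]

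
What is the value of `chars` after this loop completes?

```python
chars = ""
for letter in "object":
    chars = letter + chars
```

Reverse 'object'
`chars` takes the values: "" → "o" → "bo" → "jbo" → "ejbo" → "cejbo" → "tcejbo"

Answer: "tcejbo"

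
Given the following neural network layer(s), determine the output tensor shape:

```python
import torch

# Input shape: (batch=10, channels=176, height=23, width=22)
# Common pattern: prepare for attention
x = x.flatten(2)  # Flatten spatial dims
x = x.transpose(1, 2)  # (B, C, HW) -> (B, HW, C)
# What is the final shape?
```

Input: (10, 176, 23, 22) -> after flatten(2): (10, 176, 506) -> Output: (10, 506, 176)

Answer: (10, 506, 176)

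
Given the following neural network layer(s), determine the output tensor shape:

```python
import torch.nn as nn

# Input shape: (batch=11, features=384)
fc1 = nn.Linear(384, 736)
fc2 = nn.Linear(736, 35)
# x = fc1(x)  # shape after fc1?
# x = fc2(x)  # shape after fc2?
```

Input: (11, 384) -> after fc1: (11, 736) -> Output: (11, 35)

Answer: (11, 35)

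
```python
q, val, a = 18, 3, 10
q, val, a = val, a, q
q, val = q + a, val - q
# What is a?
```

Trace:
`q, val, a = 18, 3, 10` → q = 18; val = 3; a = 10
`q, val, a = val, a, q` → q = 3; val = 10; a = 18
`q, val = q + a, val - q` → q = 21; val = 7
So a = 18

Answer: 18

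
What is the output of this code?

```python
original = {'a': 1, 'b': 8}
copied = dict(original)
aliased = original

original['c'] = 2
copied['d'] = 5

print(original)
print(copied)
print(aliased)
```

Key concept: dict() creates copy, assignment creates alias.
Step by step:
`original = {'a': 1, 'b': 8}` → original = {'a': 1, 'b': 8}
`copied = dict(original)` → copied = {'a': 1, 'b': 8}
`aliased = original` → aliased = {'a': 1, 'b': 8} (same object as original)
`original['c'] = 2` → original = {'a': 1, 'b': 8, 'c': 2} (same object as aliased); aliased = {'a': 1, 'b': 8, 'c': 2} (same object as original)
`copied['d'] = 5` → copied = {'a': 1, 'b': 8, 'd': 5}
`print(original)` → prints {'a': 1, 'b': 8, 'c': 2}
`print(copied)` → prints {'a': 1, 'b': 8, 'd': 5}
`print(aliased)` → prints {'a': 1, 'b': 8, 'c': 2}

Answer:
{'a': 1, 'b': 8, 'c': 2}
{'a': 1, 'b': 8, 'd': 5}
{'a': 1, 'b': 8, 'c': 2}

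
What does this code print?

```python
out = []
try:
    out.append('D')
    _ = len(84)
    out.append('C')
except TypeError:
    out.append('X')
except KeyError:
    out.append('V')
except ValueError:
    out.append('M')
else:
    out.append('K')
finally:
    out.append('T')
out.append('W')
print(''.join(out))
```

Execution trace: 'D' (try body) → 'X' (except TypeError) → 'T' (finally) → 'W' (after the try/except). Output: DXTW

Answer: DXTW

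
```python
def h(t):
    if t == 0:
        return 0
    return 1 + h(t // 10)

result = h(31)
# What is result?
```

Count of digits of 31: 2

Answer: 2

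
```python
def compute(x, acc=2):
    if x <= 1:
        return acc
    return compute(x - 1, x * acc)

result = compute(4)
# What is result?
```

Accumulator trace (n, acc): (4, 2) -> (3, 8) -> (2, 24) -> (1, 48) -> return 48

Answer: 48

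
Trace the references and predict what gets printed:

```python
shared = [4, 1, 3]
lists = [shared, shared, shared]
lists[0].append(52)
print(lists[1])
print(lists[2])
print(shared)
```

Key concept: list of same reference.
Step by step:
`shared = [4, 1, 3]` → shared = [4, 1, 3]
`lists = [shared, shared, shared]` → lists = [[4, 1, 3], [4, 1, 3], [4, 1, 3]]
`lists[0].append(52)` → shared = [4, 1, 3, 52]; lists = [[4, 1, 3, 52], [4, 1, 3, 52], [4, 1, 3, 52]]
`print(lists[1])` → prints [4, 1, 3, 52]
`print(lists[2])` → prints [4, 1, 3, 52]
`print(shared)` → prints [4, 1, 3, 52]

Answer:
[4, 1, 3, 52]
[4, 1, 3, 52]
[4, 1, 3, 52]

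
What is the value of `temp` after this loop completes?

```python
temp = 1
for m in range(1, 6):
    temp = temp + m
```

Start at 1, add 1 through 5
`temp` takes the values: 1 → 2 → 4 → 7 → 11 → 16

Answer: 16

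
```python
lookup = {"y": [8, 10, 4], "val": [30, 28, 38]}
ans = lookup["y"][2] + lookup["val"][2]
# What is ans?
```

Trace:
`lookup = {"y": [8, 10, 4], "val": [30, 28, 38]}` → lookup = {'y': [8, 10, 4], 'val': [30, 28, 38]}
`ans = lookup["y"][2] + lookup["val"][2]` → ans = 42
So ans = 42

Answer: 42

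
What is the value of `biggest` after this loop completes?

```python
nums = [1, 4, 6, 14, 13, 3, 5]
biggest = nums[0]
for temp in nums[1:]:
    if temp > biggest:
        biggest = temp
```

Maximum of [1, 4, 6, 14, 13, 3, 5]
`biggest` takes the values: 1 → 4 → 6 → 14

Answer: 14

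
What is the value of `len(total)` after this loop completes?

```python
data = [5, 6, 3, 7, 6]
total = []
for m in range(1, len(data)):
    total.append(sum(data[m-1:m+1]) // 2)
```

Number of 2-element averages
`total` takes the values: [] → [5] → [5, 4] → [5, 4, 5] → [5, 4, 5, 6]
So `len(total)` = 4

Answer: 4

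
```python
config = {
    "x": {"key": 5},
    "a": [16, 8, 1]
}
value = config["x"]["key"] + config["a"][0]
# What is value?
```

Trace:
`config = { ...` → config = {'x': {'key': 5}, 'a': [16, 8, 1]}
`value = config["x"]["key"] + config["a"][0]` → value = 21
So value = 21

Answer: 21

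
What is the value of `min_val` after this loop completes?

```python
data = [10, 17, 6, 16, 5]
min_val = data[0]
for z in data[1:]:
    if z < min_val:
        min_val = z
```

Minimum of [10, 17, 6, 16, 5]
`min_val` takes the values: 10 → 6 → 5

Answer: 5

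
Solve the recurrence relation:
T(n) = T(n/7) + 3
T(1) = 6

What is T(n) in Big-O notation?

Each step divides n by 7 and adds 3. After log_7(n) steps we reach T(1)=6. So T(n) = 3·log_7(n) + 6 = O(log n).

Answer: O(log n)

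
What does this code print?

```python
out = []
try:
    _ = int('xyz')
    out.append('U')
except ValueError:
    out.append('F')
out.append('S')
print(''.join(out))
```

Execution trace: 'F' (except ValueError) → 'S' (after the try/except). Output: FS

Answer: FS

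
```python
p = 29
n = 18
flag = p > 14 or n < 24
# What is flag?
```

Trace:
`p = 29` → p = 29
`n = 18` → n = 18
`flag = p > 14 or n < 24` → flag = True
So flag = True

Answer: True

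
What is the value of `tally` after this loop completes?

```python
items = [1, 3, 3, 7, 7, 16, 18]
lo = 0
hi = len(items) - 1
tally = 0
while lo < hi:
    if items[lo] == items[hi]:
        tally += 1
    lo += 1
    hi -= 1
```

Count matching pairs from ends
`tally` takes the values: 0

Answer: 0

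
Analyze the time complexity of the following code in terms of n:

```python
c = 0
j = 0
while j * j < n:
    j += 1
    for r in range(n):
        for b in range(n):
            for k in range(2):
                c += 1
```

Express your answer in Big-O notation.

Each loop level contributes: √n × n × n × 1. Multiplying the contributions gives O(n^2√n).

Answer: O(n^2√n)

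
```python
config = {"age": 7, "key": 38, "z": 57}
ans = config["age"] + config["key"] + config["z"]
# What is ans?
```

Trace:
`config = {"age": 7, "key": 38, "z": 57}` → config = {'age': 7, 'key': 38, 'z': 57}
`ans = config["age"] + config["key"] + config["z"]` → ans = 102
So ans = 102

Answer: 102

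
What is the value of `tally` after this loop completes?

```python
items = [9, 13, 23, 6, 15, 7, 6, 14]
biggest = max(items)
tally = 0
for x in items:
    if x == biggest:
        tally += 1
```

Count of max value 23 in [9, 13, 23, 6, 15, 7, 6, 14]
`tally` takes the values: 0 → 1

Answer: 1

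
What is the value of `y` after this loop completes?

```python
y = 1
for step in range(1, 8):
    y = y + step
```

Start at 1, add 1 through 7
`y` takes the values: 1 → 2 → 4 → 7 → 11 → 16 → 22 → 29

Answer: 29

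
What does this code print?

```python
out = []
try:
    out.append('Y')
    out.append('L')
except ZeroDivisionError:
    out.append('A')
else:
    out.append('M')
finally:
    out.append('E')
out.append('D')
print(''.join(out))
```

Execution trace: 'Y' (try body) → 'L' (try body, no exception) → 'M' (else) → 'E' (finally) → 'D' (after the try/except). Output: YLMED

Answer: YLMED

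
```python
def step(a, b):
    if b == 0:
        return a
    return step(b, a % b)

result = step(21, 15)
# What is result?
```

step(21, 15) -> step(15, 6) -> step(6, 3) -> step(3, 0) -> 3

Answer: 3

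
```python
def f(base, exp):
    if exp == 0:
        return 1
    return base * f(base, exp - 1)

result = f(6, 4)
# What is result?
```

f(6, 4) = 6 * 6 * 6 * 6 = 1296

Answer: 1296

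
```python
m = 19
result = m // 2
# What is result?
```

Trace:
`m = 19` → m = 19
`result = m // 2` → result = 9
So result = 9

Answer: 9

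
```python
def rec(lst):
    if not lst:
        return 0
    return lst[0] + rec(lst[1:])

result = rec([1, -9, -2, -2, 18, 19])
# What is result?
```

1 + (-9) + (-2) + (-2) + 18 + 19 + 0 = 25

Answer: 25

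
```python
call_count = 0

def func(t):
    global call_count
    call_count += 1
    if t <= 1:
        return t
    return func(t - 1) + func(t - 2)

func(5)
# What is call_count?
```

Calls(t) = 1 + Calls(t-1) + Calls(t-2); Calls(0)=Calls(1)=1. For t=5 this gives 15.

Answer: 15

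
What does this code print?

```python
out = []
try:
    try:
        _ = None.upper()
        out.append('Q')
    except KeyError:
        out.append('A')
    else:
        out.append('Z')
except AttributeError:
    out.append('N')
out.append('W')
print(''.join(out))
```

Execution trace: 'N' (outer except AttributeError) → 'W' (after the try/except). Output: NW

Answer: NW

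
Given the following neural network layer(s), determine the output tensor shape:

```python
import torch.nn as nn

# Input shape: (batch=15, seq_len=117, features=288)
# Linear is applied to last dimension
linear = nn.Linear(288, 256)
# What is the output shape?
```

Input: (15, 117, 288) -> Output: (15, 117, 256)

Answer: (15, 117, 256)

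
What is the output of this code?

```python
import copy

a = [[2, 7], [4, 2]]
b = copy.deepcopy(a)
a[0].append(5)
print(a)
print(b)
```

Key concept: deep copy is fully independent.
Step by step:
`a = [[2, 7], [4, 2]]` → a = [[2, 7], [4, 2]]
`b = copy.deepcopy(a)` → b = [[2, 7], [4, 2]]
`a[0].append(5)` → a = [[2, 7, 5], [4, 2]]
`print(a)` → prints [[2, 7, 5], [4, 2]]
`print(b)` → prints [[2, 7], [4, 2]]

Answer:
[[2, 7, 5], [4, 2]]
[[2, 7], [4, 2]]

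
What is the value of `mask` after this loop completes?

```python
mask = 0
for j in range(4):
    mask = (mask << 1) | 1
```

Build 4 consecutive 1-bits: 0b1111
`mask` takes the values: 0 → 1 → 3 → 7 → 15

Answer: 15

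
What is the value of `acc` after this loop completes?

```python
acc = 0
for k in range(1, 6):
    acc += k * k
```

Sum of squares 1² to 5² = 55
`acc` takes the values: 0 → 1 → 5 → 14 → 30 → 55

Answer: 55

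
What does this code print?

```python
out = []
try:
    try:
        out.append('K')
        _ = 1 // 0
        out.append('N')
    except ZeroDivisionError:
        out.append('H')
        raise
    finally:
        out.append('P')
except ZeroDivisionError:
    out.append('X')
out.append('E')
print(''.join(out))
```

Execution trace: 'K' (inner try body) → 'H' (inner except ZeroDivisionError) → 'P' (inner finally) → 'X' (outer except ZeroDivisionError) → 'E' (after the try/except). Output: KHPXE

Answer: KHPXE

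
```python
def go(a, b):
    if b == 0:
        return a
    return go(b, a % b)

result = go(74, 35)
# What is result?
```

go(74, 35) -> go(35, 4) -> go(4, 3) -> go(3, 1) -> go(1, 0) -> 1

Answer: 1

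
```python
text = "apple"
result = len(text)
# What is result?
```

Trace:
`text = "apple"` → text = 'apple'
`result = len(text)` → result = 5
So result = 5

Answer: 5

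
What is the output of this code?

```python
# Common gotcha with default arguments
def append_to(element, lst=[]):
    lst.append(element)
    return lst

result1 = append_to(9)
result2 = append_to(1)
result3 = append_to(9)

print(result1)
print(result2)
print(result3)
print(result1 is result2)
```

Key concept: mutable default argument gotcha.
Step by step:
`result1 = append_to(9)` → result1 = [9]
`result2 = append_to(1)` → result1 = [9, 1] (same object as result2); result2 = [9, 1] (same object as result1)
`result3 = append_to(9)` → result1 = [9, 1, 9] (same object as result2, result3); result2 = [9, 1, 9] (same object as result1, result3); result3 = [9, 1, 9] (same object as result1, result2)
`print(result1)` → prints [9, 1, 9]
`print(result2)` → prints [9, 1, 9]
`print(result3)` → prints [9, 1, 9]
`print(result1 is result2)` → prints True

Answer:
[9, 1, 9]
[9, 1, 9]
[9, 1, 9]
True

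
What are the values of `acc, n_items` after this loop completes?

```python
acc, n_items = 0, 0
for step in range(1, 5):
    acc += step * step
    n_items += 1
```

Sum of squares and count
`acc, n_items` takes the values: (0, 0) → (1, 0) → (1, 1) → (5, 1) → (5, 2) → (14, 2) → (14, 3) → (30, 3) → (30, 4)

Answer: 30, 4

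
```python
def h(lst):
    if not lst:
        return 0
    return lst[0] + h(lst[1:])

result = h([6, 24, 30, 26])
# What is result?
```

6 + 24 + 30 + 26 + 0 = 86

Answer: 86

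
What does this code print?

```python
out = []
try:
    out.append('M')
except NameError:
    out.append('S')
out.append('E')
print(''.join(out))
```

Execution trace: 'M' (try body, no exception) → 'E' (after the try/except). Output: ME

Answer: ME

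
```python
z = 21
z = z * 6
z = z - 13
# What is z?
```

Trace:
`z = 21` → z = 21
`z = z * 6` → z = 126
`z = z - 13` → z = 113
So z = 113

Answer: 113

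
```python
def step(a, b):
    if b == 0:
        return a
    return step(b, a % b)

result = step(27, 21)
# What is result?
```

step(27, 21) -> step(21, 6) -> step(6, 3) -> step(3, 0) -> 3

Answer: 3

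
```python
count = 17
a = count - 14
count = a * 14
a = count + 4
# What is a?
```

Trace:
`count = 17` → count = 17
`a = count - 14` → a = 3
`count = a * 14` → count = 42
`a = count + 4` → a = 46
So a = 46

Answer: 46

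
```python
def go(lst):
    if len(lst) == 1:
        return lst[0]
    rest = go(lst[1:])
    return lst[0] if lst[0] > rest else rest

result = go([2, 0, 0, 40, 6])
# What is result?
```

Recursive max over [2, 0, 0, 40, 6] = 40

Answer: 40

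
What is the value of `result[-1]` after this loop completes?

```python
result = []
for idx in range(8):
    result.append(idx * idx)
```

Last element of squares 0 to 7
`result` takes the values: [] → [0] → [0, 1] → [0, 1, 4] → [0, 1, 4, 9] → [0, 1, 4, 9, 16] → [0, 1, 4, 9, 16, 25] → [0, 1, 4, 9, 16, 25, 36] → [0, 1, 4, 9, 16, 25, 36, 49]
So `result[-1]` = 49

Answer: 49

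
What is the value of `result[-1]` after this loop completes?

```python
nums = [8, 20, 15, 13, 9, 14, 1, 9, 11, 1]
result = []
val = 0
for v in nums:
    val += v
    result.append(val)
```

Cumulative sum ends at 101
`result` takes the values: [] → [8] → [8, 28] → [8, 28, 43] → [8, 28, 43, 56] → [8, 28, 43, 56, 65] → [8, 28, 43, 56, 65, 79] → [8, 28, 43, 56, 65, 79, 80] → [8, 28, 43, 56, 65, 79, 80, 89] → [8, 28, 43, 56, 65, 79, 80, 89, 100] → [8, 28, 43, 56, 65, 79, 80, 89, 100, 101]
So `result[-1]` = 101

Answer: 101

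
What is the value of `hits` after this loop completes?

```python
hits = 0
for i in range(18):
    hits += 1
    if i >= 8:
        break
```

Loop breaks when i reaches 8, hits is 9
`hits` takes the values: 0 → 1 → 2 → 3 → 4 → 5 → 6 → 7 → 8 → 9

Answer: 9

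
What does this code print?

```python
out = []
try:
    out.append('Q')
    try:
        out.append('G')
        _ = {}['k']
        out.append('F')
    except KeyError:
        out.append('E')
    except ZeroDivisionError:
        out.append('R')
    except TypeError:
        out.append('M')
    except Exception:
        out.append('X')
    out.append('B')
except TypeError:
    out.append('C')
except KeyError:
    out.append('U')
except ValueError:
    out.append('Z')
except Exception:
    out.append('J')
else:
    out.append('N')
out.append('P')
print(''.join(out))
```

Execution trace: 'Q' (try body) → 'G' (inner try body) → 'E' (inner except KeyError) → 'B' (try body, no exception) → 'N' (else) → 'P' (after the try/except). Output: QGEBNP

Answer: QGEBNP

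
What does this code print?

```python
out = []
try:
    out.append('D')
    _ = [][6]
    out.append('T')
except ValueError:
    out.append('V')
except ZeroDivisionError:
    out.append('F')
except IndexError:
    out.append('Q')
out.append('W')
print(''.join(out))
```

Execution trace: 'D' (try body) → 'Q' (except IndexError) → 'W' (after the try/except). Output: DQW

Answer: DQW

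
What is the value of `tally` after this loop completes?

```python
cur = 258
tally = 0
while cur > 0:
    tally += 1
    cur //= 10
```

Count digits by repeated division by 10
`tally` takes the values: 0 → 1 → 2 → 3

Answer: 3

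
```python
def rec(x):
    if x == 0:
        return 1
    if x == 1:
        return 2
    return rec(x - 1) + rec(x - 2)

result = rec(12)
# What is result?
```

Build up from base cases: rec(0)=1, rec(1)=2, rec(2)=3, rec(3)=5, rec(4)=8, rec(5)=13, rec(6)=21, ..., rec(12)=377

Answer: 377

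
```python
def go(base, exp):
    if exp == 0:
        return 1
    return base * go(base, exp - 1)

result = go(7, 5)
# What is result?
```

go(7, 5) = 7 * 7 * 7 * 7 * 7 = 16807

Answer: 16807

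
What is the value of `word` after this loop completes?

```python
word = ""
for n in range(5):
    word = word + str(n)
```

Concatenate digits 0 to 4
`word` takes the values: "" → "0" → "01" → "012" → "0123" → "01234"

Answer: "01234"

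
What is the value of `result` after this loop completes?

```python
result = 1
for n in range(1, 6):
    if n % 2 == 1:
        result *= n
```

Product of odd numbers 1 to 5
`result` takes the values: 1 → 3 → 15

Answer: 15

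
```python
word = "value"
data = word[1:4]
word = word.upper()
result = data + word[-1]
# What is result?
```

Trace:
`word = "value"` → word = 'value'
`data = word[1:4]` → data = 'alu'
`word = word.upper()` → word = 'VALUE'
`result = data + word[-1]` → result = 'aluE'
So result = 'aluE'

Answer: 'aluE'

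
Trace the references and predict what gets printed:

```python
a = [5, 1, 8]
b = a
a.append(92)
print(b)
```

Key concept: basic list aliasing.
Step by step:
`a = [5, 1, 8]` → a = [5, 1, 8]
`b = a` → b = [5, 1, 8] (same object as a)
`a.append(92)` → a = [5, 1, 8, 92] (same object as b); b = [5, 1, 8, 92] (same object as a)
`print(b)` → prints [5, 1, 8, 92]

Answer: [5, 1, 8, 92]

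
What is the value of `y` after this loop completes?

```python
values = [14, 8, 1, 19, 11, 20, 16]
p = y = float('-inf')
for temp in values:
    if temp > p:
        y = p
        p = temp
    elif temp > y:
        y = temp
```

Second largest (with repeats) in [14, 8, 1, 19, 11, 20, 16]
`y` takes the values: -inf → 8 → 14 → 19

Answer: 19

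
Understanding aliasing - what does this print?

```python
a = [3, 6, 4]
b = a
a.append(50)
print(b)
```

Key concept: basic list aliasing.
Step by step:
`a = [3, 6, 4]` → a = [3, 6, 4]
`b = a` → b = [3, 6, 4] (same object as a)
`a.append(50)` → a = [3, 6, 4, 50] (same object as b); b = [3, 6, 4, 50] (same object as a)
`print(b)` → prints [3, 6, 4, 50]

Answer: [3, 6, 4, 50]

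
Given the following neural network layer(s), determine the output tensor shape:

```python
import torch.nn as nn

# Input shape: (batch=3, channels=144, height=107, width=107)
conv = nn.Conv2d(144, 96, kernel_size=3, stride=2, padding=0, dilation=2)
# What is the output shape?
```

Input: (3, 144, 107, 107) -> Output: (3, 96, 52, 52)

Answer: (3, 96, 52, 52)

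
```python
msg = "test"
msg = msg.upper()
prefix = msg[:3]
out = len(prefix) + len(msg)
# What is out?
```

Trace:
`msg = "test"` → msg = 'test'
`msg = msg.upper()` → msg = 'TEST'
`prefix = msg[:3]` → prefix = 'TES'
`out = len(prefix) + len(msg)` → out = 7
So out = 7

Answer: 7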